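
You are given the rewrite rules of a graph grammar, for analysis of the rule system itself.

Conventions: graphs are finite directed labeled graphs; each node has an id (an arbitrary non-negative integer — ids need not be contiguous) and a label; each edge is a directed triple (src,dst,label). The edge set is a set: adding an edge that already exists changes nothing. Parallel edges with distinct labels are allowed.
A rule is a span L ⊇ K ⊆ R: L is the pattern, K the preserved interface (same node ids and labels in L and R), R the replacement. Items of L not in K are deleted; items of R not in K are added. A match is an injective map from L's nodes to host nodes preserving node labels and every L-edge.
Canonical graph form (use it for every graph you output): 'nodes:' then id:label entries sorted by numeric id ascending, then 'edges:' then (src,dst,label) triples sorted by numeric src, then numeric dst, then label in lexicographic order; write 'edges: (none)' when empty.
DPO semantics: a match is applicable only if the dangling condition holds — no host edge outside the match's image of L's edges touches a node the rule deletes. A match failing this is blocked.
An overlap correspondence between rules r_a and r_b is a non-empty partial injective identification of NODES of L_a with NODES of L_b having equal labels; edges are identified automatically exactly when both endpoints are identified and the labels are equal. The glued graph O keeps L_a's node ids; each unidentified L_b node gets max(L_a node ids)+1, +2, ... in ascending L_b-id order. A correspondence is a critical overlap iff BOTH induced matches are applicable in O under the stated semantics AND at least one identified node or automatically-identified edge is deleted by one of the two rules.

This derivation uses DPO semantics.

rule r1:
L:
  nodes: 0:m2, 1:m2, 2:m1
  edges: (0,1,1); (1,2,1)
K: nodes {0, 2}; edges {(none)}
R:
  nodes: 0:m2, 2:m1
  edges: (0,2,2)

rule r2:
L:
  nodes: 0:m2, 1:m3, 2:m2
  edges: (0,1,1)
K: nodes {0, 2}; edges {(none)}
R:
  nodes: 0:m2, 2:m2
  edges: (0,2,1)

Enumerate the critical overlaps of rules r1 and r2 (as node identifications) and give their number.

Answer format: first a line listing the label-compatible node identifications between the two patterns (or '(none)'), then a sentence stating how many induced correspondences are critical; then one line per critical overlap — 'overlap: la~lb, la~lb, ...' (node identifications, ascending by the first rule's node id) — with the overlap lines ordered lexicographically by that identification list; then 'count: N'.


label-compatible node identifications between L(r1) and L(r2): 0~0, 0~2, 1~0, 1~2
2 of the induced correspondences are critical overlaps of r1 and r2.
overlap: 0~0, 1~2
overlap: 1~2
count: 2


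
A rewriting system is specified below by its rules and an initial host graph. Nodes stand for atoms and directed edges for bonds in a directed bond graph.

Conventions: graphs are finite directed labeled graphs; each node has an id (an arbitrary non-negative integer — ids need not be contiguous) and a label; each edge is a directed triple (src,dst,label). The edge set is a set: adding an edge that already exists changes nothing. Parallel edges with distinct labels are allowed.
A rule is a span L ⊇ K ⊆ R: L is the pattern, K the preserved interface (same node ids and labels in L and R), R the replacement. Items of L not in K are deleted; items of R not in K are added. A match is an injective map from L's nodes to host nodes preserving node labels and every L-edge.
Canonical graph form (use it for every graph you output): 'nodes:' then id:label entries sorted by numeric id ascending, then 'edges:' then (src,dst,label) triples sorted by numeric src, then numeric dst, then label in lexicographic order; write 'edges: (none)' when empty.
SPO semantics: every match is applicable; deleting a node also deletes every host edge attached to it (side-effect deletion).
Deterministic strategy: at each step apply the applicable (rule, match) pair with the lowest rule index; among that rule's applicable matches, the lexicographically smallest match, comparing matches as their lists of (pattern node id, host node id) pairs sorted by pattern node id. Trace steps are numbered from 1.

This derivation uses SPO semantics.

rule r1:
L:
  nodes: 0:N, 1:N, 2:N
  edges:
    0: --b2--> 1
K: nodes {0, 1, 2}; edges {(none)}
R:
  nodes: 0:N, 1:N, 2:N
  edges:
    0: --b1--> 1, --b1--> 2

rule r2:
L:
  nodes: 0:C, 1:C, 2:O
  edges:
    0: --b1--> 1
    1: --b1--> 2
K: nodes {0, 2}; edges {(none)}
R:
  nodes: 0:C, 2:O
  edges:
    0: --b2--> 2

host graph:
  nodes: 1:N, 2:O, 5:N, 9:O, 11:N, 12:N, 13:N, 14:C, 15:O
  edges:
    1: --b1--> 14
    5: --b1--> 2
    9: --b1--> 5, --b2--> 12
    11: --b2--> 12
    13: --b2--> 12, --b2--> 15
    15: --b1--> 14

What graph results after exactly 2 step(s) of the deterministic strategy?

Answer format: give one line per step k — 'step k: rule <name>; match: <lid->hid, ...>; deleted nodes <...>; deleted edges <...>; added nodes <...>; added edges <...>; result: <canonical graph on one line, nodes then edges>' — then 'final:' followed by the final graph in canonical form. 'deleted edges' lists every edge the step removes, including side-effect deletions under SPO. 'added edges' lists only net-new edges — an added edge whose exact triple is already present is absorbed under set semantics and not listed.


step 1: rule r1; match: 0->11, 1->12, 2->1; deleted nodes (none); deleted edges (11,12,b2); added nodes (none); added edges (11,1,b1); (11,12,b1); result: nodes: 1:N, 2:O, 5:N, 9:O, 11:N, 12:N, 13:N, 14:C, 15:O edges: (1,14,b1); (5,2,b1); (9,5,b1); (9,12,b2); (11,1,b1); (11,12,b1); (13,12,b2); (13,15,b2); (15,14,b1)
step 2: rule r1; match: 0->13, 1->12, 2->1; deleted nodes (none); deleted edges (13,12,b2); added nodes (none); added edges (13,1,b1); (13,12,b1); result: nodes: 1:N, 2:O, 5:N, 9:O, 11:N, 12:N, 13:N, 14:C, 15:O edges: (1,14,b1); (5,2,b1); (9,5,b1); (9,12,b2); (11,1,b1); (11,12,b1); (13,1,b1); (13,12,b1); (13,15,b2); (15,14,b1)
final:
nodes: 1:N, 2:O, 5:N, 9:O, 11:N, 12:N, 13:N, 14:C, 15:O
edges: (1,14,b1); (5,2,b1); (9,5,b1); (9,12,b2); (11,1,b1); (11,12,b1); (13,1,b1); (13,12,b1); (13,15,b2); (15,14,b1)


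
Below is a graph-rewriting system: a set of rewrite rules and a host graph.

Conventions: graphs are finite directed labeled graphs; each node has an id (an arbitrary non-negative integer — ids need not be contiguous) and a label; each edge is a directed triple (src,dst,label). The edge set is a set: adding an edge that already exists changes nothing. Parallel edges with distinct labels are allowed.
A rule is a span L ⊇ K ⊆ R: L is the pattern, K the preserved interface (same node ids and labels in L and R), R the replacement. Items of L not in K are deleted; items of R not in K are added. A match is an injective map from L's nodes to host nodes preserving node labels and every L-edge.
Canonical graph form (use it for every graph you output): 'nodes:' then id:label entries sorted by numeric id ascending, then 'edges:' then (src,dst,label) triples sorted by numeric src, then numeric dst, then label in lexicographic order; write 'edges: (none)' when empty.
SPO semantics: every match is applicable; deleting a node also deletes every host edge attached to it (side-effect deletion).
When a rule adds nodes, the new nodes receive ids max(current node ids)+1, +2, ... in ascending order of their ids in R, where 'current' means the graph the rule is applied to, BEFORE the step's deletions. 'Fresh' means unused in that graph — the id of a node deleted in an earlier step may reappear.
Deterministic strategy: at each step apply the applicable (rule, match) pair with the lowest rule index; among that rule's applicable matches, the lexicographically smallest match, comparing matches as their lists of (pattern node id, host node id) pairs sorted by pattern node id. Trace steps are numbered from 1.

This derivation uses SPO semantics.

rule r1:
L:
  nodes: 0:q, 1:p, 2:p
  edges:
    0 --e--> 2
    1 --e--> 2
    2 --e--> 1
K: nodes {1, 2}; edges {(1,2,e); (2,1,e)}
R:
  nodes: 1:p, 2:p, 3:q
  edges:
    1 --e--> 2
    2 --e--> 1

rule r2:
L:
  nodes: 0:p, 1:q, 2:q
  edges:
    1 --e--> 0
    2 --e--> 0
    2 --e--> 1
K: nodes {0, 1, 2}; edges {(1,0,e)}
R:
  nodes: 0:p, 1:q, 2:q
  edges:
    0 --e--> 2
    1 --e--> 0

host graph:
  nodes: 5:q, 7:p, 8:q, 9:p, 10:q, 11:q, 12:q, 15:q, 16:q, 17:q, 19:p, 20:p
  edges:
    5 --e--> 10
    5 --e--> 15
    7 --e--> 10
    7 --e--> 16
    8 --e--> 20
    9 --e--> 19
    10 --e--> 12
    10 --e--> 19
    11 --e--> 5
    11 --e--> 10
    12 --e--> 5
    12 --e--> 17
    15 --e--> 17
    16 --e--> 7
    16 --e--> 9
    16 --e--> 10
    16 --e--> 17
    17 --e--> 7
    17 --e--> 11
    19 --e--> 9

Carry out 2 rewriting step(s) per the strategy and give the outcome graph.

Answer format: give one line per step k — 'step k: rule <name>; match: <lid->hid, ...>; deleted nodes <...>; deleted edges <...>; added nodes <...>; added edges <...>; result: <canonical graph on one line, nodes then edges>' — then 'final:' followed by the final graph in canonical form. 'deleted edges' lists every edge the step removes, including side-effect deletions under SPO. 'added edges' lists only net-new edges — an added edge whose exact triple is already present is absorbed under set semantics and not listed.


step 1: rule r1; match: 0->10, 1->9, 2->19; deleted nodes 10; deleted edges (5,10,e); (7,10,e); (10,12,e); (10,19,e); (11,10,e); (16,10,e); added nodes 21; added edges (none); result: nodes: 5:q, 7:p, 8:q, 9:p, 11:q, 12:q, 15:q, 16:q, 17:q, 19:p, 20:p, 21:q edges: (5,15,e); (7,16,e); (8,20,e); (9,19,e); (11,5,e); (12,5,e); (12,17,e); (15,17,e); (16,7,e); (16,9,e); (16,17,e); (17,7,e); (17,11,e); (19,9,e)
step 2: rule r1; match: 0->16, 1->19, 2->9; deleted nodes 16; deleted edges (7,16,e); (16,7,e); (16,9,e); (16,17,e); added nodes 22; added edges (none); result: nodes: 5:q, 7:p, 8:q, 9:p, 11:q, 12:q, 15:q, 17:q, 19:p, 20:p, 21:q, 22:q edges: (5,15,e); (8,20,e); (9,19,e); (11,5,e); (12,5,e); (12,17,e); (15,17,e); (17,7,e); (17,11,e); (19,9,e)
final:
nodes: 5:q, 7:p, 8:q, 9:p, 11:q, 12:q, 15:q, 17:q, 19:p, 20:p, 21:q, 22:q
edges: (5,15,e); (8,20,e); (9,19,e); (11,5,e); (12,5,e); (12,17,e); (15,17,e); (17,7,e); (17,11,e); (19,9,e)


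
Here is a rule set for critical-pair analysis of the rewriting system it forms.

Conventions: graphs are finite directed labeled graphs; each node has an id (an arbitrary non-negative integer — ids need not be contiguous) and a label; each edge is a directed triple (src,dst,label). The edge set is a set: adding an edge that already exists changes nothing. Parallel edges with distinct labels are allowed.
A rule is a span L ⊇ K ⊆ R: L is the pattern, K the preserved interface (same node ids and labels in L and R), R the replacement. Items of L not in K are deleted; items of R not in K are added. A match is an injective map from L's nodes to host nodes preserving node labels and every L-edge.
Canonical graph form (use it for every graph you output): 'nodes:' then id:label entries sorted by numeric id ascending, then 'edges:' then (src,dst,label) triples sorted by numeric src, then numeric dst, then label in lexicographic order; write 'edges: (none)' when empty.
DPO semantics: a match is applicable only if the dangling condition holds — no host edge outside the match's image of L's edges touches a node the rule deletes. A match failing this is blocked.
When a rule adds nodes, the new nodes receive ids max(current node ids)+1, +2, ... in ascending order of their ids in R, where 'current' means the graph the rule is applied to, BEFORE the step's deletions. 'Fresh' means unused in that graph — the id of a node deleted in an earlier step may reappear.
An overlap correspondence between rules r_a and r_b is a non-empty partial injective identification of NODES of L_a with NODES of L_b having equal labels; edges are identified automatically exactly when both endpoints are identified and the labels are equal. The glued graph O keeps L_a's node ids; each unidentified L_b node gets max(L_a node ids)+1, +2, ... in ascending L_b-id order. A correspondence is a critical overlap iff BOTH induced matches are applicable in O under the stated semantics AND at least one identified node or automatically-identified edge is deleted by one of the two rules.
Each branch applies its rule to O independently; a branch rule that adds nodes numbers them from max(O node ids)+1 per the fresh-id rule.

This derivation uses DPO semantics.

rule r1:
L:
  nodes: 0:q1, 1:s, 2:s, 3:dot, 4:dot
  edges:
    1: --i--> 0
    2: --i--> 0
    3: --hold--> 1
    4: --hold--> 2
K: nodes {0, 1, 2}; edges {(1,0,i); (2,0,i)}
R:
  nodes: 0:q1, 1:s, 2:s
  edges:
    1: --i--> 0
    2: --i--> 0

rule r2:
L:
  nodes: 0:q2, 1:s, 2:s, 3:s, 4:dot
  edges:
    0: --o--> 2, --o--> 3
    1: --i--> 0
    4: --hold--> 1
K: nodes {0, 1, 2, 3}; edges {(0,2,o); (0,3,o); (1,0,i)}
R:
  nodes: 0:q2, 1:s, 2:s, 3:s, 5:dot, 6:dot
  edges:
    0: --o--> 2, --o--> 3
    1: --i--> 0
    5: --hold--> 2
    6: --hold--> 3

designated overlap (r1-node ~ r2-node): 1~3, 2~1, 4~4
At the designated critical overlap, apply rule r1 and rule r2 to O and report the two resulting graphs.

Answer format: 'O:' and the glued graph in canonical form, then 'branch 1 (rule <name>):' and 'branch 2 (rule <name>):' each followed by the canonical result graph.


O:
nodes: 0:q1, 1:s, 2:s, 3:dot, 4:dot, 5:q2, 6:s
edges: (1,0,i); (2,0,i); (2,5,i); (3,1,hold); (4,2,hold); (5,1,o); (5,6,o)
branch 1 (rule r1):
nodes: 0:q1, 1:s, 2:s, 5:q2, 6:s
edges: (1,0,i); (2,0,i); (2,5,i); (5,1,o); (5,6,o)
branch 2 (rule r2):
nodes: 0:q1, 1:s, 2:s, 3:dot, 5:q2, 6:s, 7:dot, 8:dot
edges: (1,0,i); (2,0,i); (2,5,i); (3,1,hold); (5,1,o); (5,6,o); (7,6,hold); (8,1,hold)


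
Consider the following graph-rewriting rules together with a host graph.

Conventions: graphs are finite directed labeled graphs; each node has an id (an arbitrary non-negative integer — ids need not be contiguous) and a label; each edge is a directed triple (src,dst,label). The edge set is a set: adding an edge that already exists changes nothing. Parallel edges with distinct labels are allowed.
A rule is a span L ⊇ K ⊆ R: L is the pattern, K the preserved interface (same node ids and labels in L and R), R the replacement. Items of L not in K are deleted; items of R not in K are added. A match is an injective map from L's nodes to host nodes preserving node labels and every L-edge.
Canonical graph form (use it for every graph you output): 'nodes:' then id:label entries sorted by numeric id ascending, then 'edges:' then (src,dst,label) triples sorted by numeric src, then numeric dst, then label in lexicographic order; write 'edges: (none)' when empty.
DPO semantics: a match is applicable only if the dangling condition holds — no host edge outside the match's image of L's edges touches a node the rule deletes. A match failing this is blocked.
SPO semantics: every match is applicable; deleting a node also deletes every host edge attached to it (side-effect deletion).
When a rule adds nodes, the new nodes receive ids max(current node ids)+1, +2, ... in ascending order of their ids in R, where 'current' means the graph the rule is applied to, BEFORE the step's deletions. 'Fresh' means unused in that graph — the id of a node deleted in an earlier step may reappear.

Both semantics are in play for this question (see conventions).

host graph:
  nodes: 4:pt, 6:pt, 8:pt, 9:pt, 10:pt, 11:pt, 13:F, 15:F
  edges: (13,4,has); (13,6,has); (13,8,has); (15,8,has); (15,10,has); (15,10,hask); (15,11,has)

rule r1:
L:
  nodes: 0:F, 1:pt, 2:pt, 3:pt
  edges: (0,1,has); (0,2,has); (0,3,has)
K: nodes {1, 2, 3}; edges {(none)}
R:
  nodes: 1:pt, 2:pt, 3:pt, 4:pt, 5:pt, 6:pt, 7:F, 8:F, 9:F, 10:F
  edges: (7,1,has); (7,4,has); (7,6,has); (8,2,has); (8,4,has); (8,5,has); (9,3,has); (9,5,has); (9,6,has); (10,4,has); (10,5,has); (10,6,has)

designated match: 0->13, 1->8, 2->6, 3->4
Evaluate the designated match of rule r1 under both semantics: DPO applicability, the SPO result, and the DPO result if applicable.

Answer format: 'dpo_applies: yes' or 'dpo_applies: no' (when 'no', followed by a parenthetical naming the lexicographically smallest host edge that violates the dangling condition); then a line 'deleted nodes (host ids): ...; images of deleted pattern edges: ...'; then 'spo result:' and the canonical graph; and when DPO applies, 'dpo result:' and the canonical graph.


dpo_applies: yes
deleted nodes (host ids): 13; images of deleted pattern edges: (13,4,has); (13,6,has); (13,8,has)
spo result:
nodes: 4:pt, 6:pt, 8:pt, 9:pt, 10:pt, 11:pt, 15:F, 16:pt, 17:pt, 18:pt, 19:F, 20:F, 21:F, 22:F
edges: (15,8,has); (15,10,has); (15,10,hask); (15,11,has); (19,8,has); (19,16,has); (19,18,has); (20,6,has); (20,16,has); (20,17,has); (21,4,has); (21,17,has); (21,18,has); (22,16,has); (22,17,has); (22,18,has)
dpo result:
nodes: 4:pt, 6:pt, 8:pt, 9:pt, 10:pt, 11:pt, 15:F, 16:pt, 17:pt, 18:pt, 19:F, 20:F, 21:F, 22:F
edges: (15,8,has); (15,10,has); (15,10,hask); (15,11,has); (19,8,has); (19,16,has); (19,18,has); (20,6,has); (20,16,has); (20,17,has); (21,4,has); (21,17,has); (21,18,has); (22,16,has); (22,17,has); (22,18,has)


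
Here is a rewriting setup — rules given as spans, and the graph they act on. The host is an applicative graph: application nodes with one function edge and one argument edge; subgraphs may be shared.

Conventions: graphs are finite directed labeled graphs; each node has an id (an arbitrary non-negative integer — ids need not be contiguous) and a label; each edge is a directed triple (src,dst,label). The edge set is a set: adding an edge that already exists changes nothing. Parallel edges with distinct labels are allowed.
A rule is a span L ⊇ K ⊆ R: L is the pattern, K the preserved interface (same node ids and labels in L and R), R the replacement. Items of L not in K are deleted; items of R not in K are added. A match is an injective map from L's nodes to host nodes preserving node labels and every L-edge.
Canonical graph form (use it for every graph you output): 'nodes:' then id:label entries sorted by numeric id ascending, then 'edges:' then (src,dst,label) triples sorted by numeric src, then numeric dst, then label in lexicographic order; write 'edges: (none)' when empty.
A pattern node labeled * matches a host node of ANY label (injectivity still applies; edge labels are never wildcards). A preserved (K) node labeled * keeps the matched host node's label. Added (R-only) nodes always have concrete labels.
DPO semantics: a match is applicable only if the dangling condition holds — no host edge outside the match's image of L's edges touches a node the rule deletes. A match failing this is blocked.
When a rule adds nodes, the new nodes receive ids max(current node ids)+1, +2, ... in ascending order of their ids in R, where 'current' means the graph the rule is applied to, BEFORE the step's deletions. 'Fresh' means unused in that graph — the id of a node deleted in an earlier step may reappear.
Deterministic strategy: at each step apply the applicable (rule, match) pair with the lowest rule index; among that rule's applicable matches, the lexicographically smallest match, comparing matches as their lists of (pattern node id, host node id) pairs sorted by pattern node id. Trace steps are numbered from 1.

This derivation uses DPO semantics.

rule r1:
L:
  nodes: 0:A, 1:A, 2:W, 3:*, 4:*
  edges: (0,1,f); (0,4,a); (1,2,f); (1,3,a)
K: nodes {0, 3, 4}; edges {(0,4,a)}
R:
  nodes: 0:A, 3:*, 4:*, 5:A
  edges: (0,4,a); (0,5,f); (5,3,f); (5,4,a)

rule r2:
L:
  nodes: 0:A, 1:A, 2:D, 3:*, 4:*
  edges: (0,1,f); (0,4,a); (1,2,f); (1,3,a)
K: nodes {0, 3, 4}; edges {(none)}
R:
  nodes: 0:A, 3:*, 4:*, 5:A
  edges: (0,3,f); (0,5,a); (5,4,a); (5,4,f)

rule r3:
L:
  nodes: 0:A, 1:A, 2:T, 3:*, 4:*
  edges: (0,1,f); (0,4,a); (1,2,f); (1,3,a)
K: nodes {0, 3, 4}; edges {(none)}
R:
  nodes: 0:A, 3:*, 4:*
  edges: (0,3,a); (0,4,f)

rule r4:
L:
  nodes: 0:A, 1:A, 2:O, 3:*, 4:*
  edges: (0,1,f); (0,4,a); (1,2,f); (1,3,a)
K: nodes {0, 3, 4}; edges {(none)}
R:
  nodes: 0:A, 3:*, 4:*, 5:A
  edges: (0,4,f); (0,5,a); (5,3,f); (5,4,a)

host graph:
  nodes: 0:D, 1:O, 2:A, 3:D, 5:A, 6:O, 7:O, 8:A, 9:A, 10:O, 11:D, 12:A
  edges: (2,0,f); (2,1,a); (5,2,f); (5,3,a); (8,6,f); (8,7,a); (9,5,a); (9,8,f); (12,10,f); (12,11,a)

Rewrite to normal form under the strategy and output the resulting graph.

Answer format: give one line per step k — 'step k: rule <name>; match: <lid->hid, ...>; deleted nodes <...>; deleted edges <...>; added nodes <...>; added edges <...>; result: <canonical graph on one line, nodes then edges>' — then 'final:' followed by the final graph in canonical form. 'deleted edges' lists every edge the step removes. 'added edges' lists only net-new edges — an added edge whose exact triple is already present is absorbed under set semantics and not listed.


step 1: rule r2; match: 0->5, 1->2, 2->0, 3->1, 4->3; deleted nodes 0, 2; deleted edges (2,0,f); (2,1,a); (5,2,f); (5,3,a); added nodes 13; added edges (5,1,f); (5,13,a); (13,3,a); (13,3,f); result: nodes: 1:O, 3:D, 5:A, 6:O, 7:O, 8:A, 9:A, 10:O, 11:D, 12:A, 13:A edges: (5,1,f); (5,13,a); (8,6,f); (8,7,a); (9,5,a); (9,8,f); (12,10,f); (12,11,a); (13,3,a); (13,3,f)
step 2: rule r4; match: 0->9, 1->8, 2->6, 3->7, 4->5; deleted nodes 6, 8; deleted edges (8,6,f); (8,7,a); (9,5,a); (9,8,f); added nodes 14; added edges (9,5,f); (9,14,a); (14,5,a); (14,7,f); result: nodes: 1:O, 3:D, 5:A, 7:O, 9:A, 10:O, 11:D, 12:A, 13:A, 14:A edges: (5,1,f); (5,13,a); (9,5,f); (9,14,a); (12,10,f); (12,11,a); (13,3,a); (13,3,f); (14,5,a); (14,7,f)
final:
nodes: 1:O, 3:D, 5:A, 7:O, 9:A, 10:O, 11:D, 12:A, 13:A, 14:A
edges: (5,1,f); (5,13,a); (9,5,f); (9,14,a); (12,10,f); (12,11,a); (13,3,a); (13,3,f); (14,5,a); (14,7,f)


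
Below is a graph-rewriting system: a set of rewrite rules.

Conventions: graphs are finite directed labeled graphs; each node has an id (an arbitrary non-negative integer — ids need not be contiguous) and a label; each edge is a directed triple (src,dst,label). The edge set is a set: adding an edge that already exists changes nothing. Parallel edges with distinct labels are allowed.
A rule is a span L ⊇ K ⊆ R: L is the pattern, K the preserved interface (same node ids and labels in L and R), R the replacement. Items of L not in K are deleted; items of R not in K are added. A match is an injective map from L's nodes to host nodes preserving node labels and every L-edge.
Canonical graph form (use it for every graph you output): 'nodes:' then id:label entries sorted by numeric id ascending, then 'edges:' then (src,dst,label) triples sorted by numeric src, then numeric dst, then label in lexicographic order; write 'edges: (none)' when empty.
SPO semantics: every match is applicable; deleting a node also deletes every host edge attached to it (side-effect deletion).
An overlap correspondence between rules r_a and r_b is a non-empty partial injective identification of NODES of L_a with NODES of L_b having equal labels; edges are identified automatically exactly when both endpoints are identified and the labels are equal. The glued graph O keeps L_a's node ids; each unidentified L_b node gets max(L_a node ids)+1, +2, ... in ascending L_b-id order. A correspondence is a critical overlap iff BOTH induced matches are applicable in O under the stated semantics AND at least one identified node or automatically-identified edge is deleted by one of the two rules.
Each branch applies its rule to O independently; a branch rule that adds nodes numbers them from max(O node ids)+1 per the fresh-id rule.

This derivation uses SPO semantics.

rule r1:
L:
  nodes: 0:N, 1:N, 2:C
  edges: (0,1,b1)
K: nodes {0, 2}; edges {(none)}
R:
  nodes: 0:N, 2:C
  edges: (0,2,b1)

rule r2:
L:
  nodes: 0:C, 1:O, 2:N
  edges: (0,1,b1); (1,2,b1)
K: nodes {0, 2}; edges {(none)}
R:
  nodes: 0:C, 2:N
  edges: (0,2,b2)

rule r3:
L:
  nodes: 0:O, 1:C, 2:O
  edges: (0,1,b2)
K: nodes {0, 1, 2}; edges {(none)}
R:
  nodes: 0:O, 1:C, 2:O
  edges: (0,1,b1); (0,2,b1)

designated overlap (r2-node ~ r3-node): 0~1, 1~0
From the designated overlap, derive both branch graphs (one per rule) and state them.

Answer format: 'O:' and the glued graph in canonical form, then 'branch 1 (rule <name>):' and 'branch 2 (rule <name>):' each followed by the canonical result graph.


O:
nodes: 0:C, 1:O, 2:N, 3:O
edges: (0,1,b1); (1,0,b2); (1,2,b1)
branch 1 (rule r2):
nodes: 0:C, 2:N, 3:O
edges: (0,2,b2)
branch 2 (rule r3):
nodes: 0:C, 1:O, 2:N, 3:O
edges: (0,1,b1); (1,0,b1); (1,2,b1); (1,3,b1)


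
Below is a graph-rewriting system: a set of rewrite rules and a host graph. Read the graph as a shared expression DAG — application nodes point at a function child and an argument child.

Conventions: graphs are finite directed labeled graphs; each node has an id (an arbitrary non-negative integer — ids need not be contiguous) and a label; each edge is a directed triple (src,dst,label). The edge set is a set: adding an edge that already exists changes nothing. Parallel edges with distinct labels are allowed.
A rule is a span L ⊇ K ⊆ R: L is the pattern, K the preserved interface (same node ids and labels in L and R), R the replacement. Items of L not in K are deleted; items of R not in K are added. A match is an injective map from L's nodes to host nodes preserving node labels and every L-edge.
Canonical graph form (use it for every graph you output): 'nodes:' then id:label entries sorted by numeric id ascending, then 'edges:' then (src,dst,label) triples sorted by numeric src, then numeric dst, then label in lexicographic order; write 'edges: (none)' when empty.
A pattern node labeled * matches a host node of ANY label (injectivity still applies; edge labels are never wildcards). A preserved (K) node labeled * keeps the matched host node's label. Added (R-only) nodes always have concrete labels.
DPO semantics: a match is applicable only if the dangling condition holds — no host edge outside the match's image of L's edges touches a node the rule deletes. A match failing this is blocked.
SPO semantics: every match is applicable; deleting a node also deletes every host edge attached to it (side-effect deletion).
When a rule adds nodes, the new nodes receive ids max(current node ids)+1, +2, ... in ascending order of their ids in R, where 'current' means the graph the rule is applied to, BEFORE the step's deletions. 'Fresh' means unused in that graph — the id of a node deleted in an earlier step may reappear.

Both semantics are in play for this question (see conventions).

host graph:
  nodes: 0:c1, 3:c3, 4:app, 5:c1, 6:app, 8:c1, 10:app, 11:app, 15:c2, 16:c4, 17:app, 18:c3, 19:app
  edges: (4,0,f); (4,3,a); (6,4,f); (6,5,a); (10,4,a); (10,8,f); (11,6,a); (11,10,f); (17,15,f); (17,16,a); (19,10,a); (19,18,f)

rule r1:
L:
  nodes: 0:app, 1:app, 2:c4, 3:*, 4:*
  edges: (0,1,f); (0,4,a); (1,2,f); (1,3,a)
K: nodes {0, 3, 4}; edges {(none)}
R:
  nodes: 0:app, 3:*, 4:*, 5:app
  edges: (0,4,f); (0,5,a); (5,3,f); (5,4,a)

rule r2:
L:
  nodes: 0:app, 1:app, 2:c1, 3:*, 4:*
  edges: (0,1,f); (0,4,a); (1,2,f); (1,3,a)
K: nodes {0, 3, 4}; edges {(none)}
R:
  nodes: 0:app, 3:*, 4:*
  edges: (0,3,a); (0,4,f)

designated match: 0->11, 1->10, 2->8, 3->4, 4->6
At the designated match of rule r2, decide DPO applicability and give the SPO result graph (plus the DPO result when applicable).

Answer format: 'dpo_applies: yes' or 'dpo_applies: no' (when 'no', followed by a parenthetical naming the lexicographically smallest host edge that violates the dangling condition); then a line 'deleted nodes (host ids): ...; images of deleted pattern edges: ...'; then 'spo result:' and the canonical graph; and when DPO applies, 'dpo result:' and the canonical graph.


dpo_applies: no
(the rule deletes node 10, which keeps host edge (19,10,a) outside the match image — the dangling condition fails, DPO blocks; SPO proceeds and side-deletes such edges)
deleted nodes (host ids): 8, 10; images of deleted pattern edges: (10,4,a); (10,8,f); (11,6,a); (11,10,f)
spo result:
nodes: 0:c1, 3:c3, 4:app, 5:c1, 6:app, 11:app, 15:c2, 16:c4, 17:app, 18:c3, 19:app
edges: (4,0,f); (4,3,a); (6,4,f); (6,5,a); (11,4,a); (11,6,f); (17,15,f); (17,16,a); (19,18,f)


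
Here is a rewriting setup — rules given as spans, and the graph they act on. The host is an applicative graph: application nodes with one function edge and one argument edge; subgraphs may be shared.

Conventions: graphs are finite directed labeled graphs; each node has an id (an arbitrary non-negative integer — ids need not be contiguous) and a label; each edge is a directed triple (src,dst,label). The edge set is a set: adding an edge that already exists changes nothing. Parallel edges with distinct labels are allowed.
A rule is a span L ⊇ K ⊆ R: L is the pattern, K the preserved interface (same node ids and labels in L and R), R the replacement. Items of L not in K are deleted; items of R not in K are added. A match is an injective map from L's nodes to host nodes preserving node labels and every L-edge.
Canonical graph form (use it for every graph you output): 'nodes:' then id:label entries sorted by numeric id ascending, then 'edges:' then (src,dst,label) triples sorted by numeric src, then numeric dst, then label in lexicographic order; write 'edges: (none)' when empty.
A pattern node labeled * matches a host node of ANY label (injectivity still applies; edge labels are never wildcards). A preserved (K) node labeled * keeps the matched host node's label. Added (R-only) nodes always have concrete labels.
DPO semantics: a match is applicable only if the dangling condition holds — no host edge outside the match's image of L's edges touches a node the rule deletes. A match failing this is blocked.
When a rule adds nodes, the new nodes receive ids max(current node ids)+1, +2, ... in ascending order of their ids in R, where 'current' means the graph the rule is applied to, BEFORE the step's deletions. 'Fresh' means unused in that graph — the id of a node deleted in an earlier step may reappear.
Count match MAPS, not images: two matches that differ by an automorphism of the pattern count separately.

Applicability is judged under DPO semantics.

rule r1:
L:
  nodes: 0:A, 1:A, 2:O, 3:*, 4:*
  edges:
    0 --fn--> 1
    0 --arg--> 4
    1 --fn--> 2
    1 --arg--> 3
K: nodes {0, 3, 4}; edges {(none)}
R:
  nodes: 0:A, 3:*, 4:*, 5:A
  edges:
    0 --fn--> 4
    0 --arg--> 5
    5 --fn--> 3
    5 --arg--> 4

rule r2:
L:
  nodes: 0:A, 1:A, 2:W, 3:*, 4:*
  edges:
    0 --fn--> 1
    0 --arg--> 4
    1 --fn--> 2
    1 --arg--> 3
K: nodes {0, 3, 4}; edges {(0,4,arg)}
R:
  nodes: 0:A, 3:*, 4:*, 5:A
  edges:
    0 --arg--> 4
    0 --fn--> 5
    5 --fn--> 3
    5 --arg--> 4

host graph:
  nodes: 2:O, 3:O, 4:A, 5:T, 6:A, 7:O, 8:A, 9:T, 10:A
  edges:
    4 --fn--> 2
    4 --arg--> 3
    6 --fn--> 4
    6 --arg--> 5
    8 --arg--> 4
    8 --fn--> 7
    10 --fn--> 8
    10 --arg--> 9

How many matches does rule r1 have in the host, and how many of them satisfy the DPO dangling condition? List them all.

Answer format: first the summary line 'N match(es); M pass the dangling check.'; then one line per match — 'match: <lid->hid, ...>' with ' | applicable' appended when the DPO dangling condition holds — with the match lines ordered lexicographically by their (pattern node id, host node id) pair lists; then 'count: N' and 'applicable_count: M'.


2 match(es); 1 pass the dangling check.
match: 0->6, 1->4, 2->2, 3->3, 4->5
match: 0->10, 1->8, 2->7, 3->4, 4->9 | applicable
count: 2
applicable_count: 1


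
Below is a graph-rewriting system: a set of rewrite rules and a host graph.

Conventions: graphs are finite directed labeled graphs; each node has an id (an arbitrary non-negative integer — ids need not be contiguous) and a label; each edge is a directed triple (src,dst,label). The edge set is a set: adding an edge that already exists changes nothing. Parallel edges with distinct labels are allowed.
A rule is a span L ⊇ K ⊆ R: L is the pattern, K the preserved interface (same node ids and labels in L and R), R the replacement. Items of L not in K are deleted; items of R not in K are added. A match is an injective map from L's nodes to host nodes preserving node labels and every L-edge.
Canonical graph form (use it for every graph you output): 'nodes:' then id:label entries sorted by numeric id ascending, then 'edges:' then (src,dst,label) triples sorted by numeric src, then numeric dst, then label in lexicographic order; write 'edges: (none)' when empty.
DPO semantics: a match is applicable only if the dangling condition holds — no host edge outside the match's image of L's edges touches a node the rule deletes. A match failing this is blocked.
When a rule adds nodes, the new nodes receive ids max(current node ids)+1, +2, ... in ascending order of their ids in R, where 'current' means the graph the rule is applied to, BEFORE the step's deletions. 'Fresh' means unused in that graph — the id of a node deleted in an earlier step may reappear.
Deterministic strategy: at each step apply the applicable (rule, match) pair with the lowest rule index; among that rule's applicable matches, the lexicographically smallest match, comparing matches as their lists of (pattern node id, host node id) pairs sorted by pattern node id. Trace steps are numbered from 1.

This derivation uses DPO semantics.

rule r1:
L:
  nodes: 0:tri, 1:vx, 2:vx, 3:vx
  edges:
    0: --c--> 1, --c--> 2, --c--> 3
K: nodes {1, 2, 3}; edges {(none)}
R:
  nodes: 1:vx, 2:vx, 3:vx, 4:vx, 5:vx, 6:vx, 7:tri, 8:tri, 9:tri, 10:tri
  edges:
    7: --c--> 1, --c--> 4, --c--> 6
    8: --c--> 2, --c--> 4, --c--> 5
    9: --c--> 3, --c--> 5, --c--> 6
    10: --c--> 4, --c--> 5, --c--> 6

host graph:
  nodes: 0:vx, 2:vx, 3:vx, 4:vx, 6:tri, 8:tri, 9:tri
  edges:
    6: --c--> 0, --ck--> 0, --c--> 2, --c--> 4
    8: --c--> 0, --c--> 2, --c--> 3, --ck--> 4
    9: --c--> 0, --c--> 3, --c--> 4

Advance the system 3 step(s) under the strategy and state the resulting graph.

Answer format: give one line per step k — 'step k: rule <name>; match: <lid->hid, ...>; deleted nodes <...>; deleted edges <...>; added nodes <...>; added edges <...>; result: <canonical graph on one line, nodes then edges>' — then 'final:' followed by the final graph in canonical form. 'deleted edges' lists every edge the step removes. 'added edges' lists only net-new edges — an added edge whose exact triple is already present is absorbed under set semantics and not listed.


step 1: rule r1; match: 0->9, 1->0, 2->3, 3->4; deleted nodes 9; deleted edges (9,0,c); (9,3,c); (9,4,c); added nodes 10, 11, 12, 13, 14, 15, 16; added edges (13,0,c); (13,10,c); (13,12,c); (14,3,c); (14,10,c); (14,11,c); (15,4,c); (15,11,c); (15,12,c); (16,10,c); (16,11,c); (16,12,c); result: nodes: 0:vx, 2:vx, 3:vx, 4:vx, 6:tri, 8:tri, 10:vx, 11:vx, 12:vx, 13:tri, 14:tri, 15:tri, 16:tri edges: (6,0,c); (6,0,ck); (6,2,c); (6,4,c); (8,0,c); (8,2,c); (8,3,c); (8,4,ck); (13,0,c); (13,10,c); (13,12,c); (14,3,c); (14,10,c); (14,11,c); (15,4,c); (15,11,c); (15,12,c); (16,10,c); (16,11,c); (16,12,c)
step 2: rule r1; match: 0->13, 1->0, 2->10, 3->12; deleted nodes 13; deleted edges (13,0,c); (13,10,c); (13,12,c); added nodes 17, 18, 19, 20, 21, 22, 23; added edges (20,0,c); (20,17,c); (20,19,c); (21,10,c); (21,17,c); (21,18,c); (22,12,c); (22,18,c); (22,19,c); (23,17,c); (23,18,c); (23,19,c); result: nodes: 0:vx, 2:vx, 3:vx, 4:vx, 6:tri, 8:tri, 10:vx, 11:vx, 12:vx, 14:tri, 15:tri, 16:tri, 17:vx, 18:vx, 19:vx, 20:tri, 21:tri, 22:tri, 23:tri edges: (6,0,c); (6,0,ck); (6,2,c); (6,4,c); (8,0,c); (8,2,c); (8,3,c); (8,4,ck); (14,3,c); (14,10,c); (14,11,c); (15,4,c); (15,11,c); (15,12,c); (16,10,c); (16,11,c); (16,12,c); (20,0,c); (20,17,c); (20,19,c); (21,10,c); (21,17,c); (21,18,c); (22,12,c); (22,18,c); (22,19,c); (23,17,c); (23,18,c); (23,19,c)
step 3: rule r1; match: 0->14, 1->3, 2->10, 3->11; deleted nodes 14; deleted edges (14,3,c); (14,10,c); (14,11,c); added nodes 24, 25, 26, 27, 28, 29, 30; added edges (27,3,c); (27,24,c); (27,26,c); (28,10,c); (28,24,c); (28,25,c); (29,11,c); (29,25,c); (29,26,c); (30,24,c); (30,25,c); (30,26,c); result: nodes: 0:vx, 2:vx, 3:vx, 4:vx, 6:tri, 8:tri, 10:vx, 11:vx, 12:vx, 15:tri, 16:tri, 17:vx, 18:vx, 19:vx, 20:tri, 21:tri, 22:tri, 23:tri, 24:vx, 25:vx, 26:vx, 27:tri, 28:tri, 29:tri, 30:tri edges: (6,0,c); (6,0,ck); (6,2,c); (6,4,c); (8,0,c); (8,2,c); (8,3,c); (8,4,ck); (15,4,c); (15,11,c); (15,12,c); (16,10,c); (16,11,c); (16,12,c); (20,0,c); (20,17,c); (20,19,c); (21,10,c); (21,17,c); (21,18,c); (22,12,c); (22,18,c); (22,19,c); (23,17,c); (23,18,c); (23,19,c); (27,3,c); (27,24,c); (27,26,c); (28,10,c); (28,24,c); (28,25,c); (29,11,c); (29,25,c); (29,26,c); (30,24,c); (30,25,c); (30,26,c)
final:
nodes: 0:vx, 2:vx, 3:vx, 4:vx, 6:tri, 8:tri, 10:vx, 11:vx, 12:vx, 15:tri, 16:tri, 17:vx, 18:vx, 19:vx, 20:tri, 21:tri, 22:tri, 23:tri, 24:vx, 25:vx, 26:vx, 27:tri, 28:tri, 29:tri, 30:tri
edges: (6,0,c); (6,0,ck); (6,2,c); (6,4,c); (8,0,c); (8,2,c); (8,3,c); (8,4,ck); (15,4,c); (15,11,c); (15,12,c); (16,10,c); (16,11,c); (16,12,c); (20,0,c); (20,17,c); (20,19,c); (21,10,c); (21,17,c); (21,18,c); (22,12,c); (22,18,c); (22,19,c); (23,17,c); (23,18,c); (23,19,c); (27,3,c); (27,24,c); (27,26,c); (28,10,c); (28,24,c); (28,25,c); (29,11,c); (29,25,c); (29,26,c); (30,24,c); (30,25,c); (30,26,c)


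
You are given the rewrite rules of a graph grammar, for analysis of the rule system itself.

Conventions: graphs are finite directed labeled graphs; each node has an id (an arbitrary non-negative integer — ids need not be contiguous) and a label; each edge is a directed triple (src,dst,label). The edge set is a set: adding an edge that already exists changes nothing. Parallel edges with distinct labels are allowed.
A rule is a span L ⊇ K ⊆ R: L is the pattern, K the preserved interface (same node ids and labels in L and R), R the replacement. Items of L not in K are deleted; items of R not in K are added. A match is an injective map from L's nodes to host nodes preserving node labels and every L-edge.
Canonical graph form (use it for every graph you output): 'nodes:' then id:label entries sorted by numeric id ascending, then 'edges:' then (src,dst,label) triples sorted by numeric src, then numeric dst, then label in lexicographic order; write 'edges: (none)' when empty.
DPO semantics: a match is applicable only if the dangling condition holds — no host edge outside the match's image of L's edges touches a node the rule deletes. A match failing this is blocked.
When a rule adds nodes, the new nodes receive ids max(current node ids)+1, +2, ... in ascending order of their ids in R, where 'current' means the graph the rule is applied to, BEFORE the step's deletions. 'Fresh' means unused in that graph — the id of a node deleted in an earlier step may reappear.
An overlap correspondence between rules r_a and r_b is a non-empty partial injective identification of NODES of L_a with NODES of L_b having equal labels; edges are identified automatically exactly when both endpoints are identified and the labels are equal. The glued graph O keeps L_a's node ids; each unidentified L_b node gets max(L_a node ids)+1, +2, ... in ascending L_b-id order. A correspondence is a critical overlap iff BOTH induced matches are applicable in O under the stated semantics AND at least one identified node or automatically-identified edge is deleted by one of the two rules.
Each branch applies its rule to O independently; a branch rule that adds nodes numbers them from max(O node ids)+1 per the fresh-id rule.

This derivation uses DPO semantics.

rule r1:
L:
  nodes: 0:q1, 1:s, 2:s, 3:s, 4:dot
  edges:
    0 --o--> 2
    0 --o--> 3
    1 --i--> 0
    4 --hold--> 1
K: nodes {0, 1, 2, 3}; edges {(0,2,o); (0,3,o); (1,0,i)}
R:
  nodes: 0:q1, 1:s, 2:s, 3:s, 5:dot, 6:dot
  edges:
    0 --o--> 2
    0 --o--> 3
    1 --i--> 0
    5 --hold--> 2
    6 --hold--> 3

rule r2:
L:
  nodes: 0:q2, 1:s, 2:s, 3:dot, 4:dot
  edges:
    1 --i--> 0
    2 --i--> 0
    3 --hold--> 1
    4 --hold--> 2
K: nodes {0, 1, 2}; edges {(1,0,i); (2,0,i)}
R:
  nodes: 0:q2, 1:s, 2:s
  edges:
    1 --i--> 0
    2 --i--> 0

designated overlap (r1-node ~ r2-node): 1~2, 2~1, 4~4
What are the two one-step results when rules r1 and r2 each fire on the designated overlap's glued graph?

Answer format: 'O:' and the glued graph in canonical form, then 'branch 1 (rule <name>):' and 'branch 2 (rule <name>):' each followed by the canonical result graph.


O:
nodes: 0:q1, 1:s, 2:s, 3:s, 4:dot, 5:q2, 6:dot
edges: (0,2,o); (0,3,o); (1,0,i); (1,5,i); (2,5,i); (4,1,hold); (6,2,hold)
branch 1 (rule r1):
nodes: 0:q1, 1:s, 2:s, 3:s, 5:q2, 6:dot, 7:dot, 8:dot
edges: (0,2,o); (0,3,o); (1,0,i); (1,5,i); (2,5,i); (6,2,hold); (7,2,hold); (8,3,hold)
branch 2 (rule r2):
nodes: 0:q1, 1:s, 2:s, 3:s, 5:q2
edges: (0,2,o); (0,3,o); (1,0,i); (1,5,i); (2,5,i)
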